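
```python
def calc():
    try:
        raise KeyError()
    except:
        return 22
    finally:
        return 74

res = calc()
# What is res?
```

Step-by-step execution trace:
1. `calc()` enters try: `raise KeyError()` raises KeyError.
2. bare `except` matches → `return 22` sets pending return value 22.
3. Before returning, `finally: return 74` runs and overrides the pending return.
4. calc() returns 74 → res = 74.
Result: 74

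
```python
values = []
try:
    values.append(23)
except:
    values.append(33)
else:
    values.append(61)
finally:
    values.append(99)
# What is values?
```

Step-by-step execution trace:
1. try: `values.append(23)` → values = [23]. No exception raised.
2. `except` is skipped.
3. `else` runs: `values.append(61)` → values = [23, 61].
4. `finally` always runs: `values.append(99)` → values = [23, 61, 99].
Result: [23, 61, 99]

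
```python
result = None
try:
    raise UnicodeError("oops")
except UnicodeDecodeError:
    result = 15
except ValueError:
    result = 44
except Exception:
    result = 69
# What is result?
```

Step-by-step execution trace:
1. `raise UnicodeError(...)` raises UnicodeError.
2. `except UnicodeDecodeError` does not match (UnicodeError is not a subclass of UnicodeDecodeError); skipped.
3. `except ValueError` matches (UnicodeError is a subclass of ValueError) → result = 44.
4. `except Exception` is not reached.
Result: 44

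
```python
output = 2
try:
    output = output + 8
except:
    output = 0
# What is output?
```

Step-by-step execution trace:
1. output starts at 2.
2. try: `output = output + 8` → output = 10. No exception raised.
3. `except` is skipped.
Result: 10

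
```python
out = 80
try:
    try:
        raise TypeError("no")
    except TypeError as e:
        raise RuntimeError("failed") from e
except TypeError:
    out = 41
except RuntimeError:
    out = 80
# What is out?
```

Step-by-step execution trace:
1. Inner try raises TypeError; inner `except TypeError as e` catches it.
2. `raise RuntimeError(...) from e` raises RuntimeError (TypeError is attached as __cause__, but only RuntimeError is active).
3. Outer `except TypeError` does not match RuntimeError; skipped.
4. Outer `except RuntimeError` matches → out = 80.
Result: 80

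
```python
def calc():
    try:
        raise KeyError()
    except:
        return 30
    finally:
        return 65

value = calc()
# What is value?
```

Step-by-step execution trace:
1. `calc()` enters try: `raise KeyError()` raises KeyError.
2. bare `except` matches → `return 30` sets pending return value 30.
3. Before returning, `finally: return 65` runs and overrides the pending return.
4. calc() returns 65 → value = 65.
Result: 65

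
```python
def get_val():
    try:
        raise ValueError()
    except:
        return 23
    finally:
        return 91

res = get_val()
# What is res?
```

Step-by-step execution trace:
1. `get_val()` enters try: `raise ValueError()` raises ValueError.
2. bare `except` matches → `return 23` sets pending return value 23.
3. Before returning, `finally: return 91` runs and overrides the pending return.
4. get_val() returns 91 → res = 91.
Result: 91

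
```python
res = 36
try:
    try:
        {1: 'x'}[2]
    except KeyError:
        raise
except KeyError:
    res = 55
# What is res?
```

Step-by-step execution trace:
1. Inner try: `{1: 'x'}[2]` raises KeyError.
2. Inner `except KeyError` matches; bare `raise` re-raises the same KeyError.
3. Outer `except KeyError` matches → res = 55.
Result: 55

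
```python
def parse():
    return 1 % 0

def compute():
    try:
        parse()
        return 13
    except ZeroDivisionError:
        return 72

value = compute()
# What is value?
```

Step-by-step execution trace:
1. `compute()` calls `parse()`.
2. `parse()` evaluates `1 % 0`, which raises ZeroDivisionError; it propagates to the caller.
3. `return 13` is not reached.
4. `except ZeroDivisionError` in compute matches → returns 72.
5. value = 72.
Result: 72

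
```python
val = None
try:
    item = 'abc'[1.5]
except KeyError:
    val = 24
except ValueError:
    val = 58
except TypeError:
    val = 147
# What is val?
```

Step-by-step execution trace:
1. `item = 'abc'[1.5]` raises TypeError.
2. `except KeyError` does not match TypeError; skipped.
3. `except ValueError` does not match TypeError; skipped.
4. `except TypeError` matches → val = 147.
Result: 147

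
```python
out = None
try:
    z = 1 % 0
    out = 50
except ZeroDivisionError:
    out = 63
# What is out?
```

Step-by-step execution trace:
1. `z = 1 % 0` raises ZeroDivisionError.
2. `out = 50` is not reached.
3. `except ZeroDivisionError` matches → out = 63.
Result: 63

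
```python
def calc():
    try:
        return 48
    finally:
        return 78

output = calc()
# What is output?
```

Step-by-step execution trace:
1. `calc()` enters try: `return 48` sets pending return value 48.
2. Before returning, `finally: return 78` runs and overrides the pending return.
3. calc() returns 78 → output = 78.
Result: 78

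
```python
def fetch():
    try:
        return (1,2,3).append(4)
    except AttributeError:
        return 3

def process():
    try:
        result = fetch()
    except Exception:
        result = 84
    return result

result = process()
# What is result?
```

Step-by-step execution trace:
1. `process()` calls `fetch()`.
2. In fetch: `(1,2,3).append(4)` raises AttributeError; `except AttributeError` catches it → returns 3.
3. In process: `result = fetch()` → result = 3. No exception reaches process.
4. `except Exception` is skipped; process returns 3.
5. result = 3.
Result: 3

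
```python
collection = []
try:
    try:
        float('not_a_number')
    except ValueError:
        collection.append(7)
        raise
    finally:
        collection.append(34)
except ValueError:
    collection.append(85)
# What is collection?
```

Step-by-step execution trace:
1. Inner try: `float('not_a_number')` raises ValueError.
2. Inner `except ValueError` matches → `collection.append(7)` → collection = [7].
3. bare `raise` re-raises ValueError.
4. Inner `finally` runs during unwinding: `collection.append(34)` → collection = [7, 34].
5. Outer `except ValueError` matches → `collection.append(85)` → collection = [7, 34, 85].
Result: [7, 34, 85]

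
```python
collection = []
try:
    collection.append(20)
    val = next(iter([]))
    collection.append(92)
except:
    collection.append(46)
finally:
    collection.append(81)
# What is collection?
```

Step-by-step execution trace:
1. try: `collection.append(20)` → collection = [20].
2. `val = next(iter([]))` raises StopIteration; `collection.append(92)` is not reached.
3. bare `except` matches → `collection.append(46)` → collection = [20, 46].
4. finally always runs: `collection.append(81)` → collection = [20, 46, 81].
Result: [20, 46, 81]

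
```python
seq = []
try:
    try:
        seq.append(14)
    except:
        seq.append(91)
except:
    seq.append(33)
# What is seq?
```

Step-by-step execution trace:
1. Inner try: `seq.append(14)` → seq = [14]. No exception raised.
2. Inner `except` is skipped.
3. Inner try completes normally; outer `except` is skipped.
Result: [14]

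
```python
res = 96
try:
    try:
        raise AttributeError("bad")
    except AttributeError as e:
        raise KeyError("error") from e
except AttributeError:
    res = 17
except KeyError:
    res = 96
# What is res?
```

Step-by-step execution trace:
1. Inner try raises AttributeError; inner `except AttributeError as e` catches it.
2. `raise KeyError(...) from e` raises KeyError (AttributeError is attached as __cause__, but only KeyError is active).
3. Outer `except AttributeError` does not match KeyError; skipped.
4. Outer `except KeyError` matches → res = 96.
Result: 96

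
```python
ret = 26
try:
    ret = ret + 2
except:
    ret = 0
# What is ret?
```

Step-by-step execution trace:
1. ret starts at 26.
2. try: `ret = ret + 2` → ret = 28. No exception raised.
3. `except` is skipped.
Result: 28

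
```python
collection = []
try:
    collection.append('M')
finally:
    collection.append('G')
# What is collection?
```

Step-by-step execution trace:
1. try: `collection.append('M')` → collection = ['M'].
2. The try body completes without raising.
3. finally always runs: `collection.append('G')` → collection = ['M', 'G'].
Result: ['M', 'G']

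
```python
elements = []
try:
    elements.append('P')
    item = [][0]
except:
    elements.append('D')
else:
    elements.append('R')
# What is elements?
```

Step-by-step execution trace:
1. try: `elements.append('P')` → elements = ['P'].
2. `item = [][0]` raises IndexError.
3. bare `except` matches → `elements.append('D')` → elements = ['P', 'D'].
4. `else` is skipped (an exception was raised).
Result: ['P', 'D']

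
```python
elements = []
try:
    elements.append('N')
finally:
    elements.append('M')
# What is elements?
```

Step-by-step execution trace:
1. try: `elements.append('N')` → elements = ['N'].
2. The try body completes without raising.
3. finally always runs: `elements.append('M')` → elements = ['N', 'M'].
Result: ['N', 'M']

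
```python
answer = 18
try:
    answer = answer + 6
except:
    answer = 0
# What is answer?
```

Step-by-step execution trace:
1. answer starts at 18.
2. try: `answer = answer + 6` → answer = 24. No exception raised.
3. `except` is skipped.
Result: 24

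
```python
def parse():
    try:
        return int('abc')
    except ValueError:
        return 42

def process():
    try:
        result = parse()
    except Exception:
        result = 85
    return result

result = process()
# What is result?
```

Step-by-step execution trace:
1. `process()` calls `parse()`.
2. In parse: `int('abc')` raises ValueError; `except ValueError` catches it → returns 42.
3. In process: `result = parse()` → result = 42. No exception reaches process.
4. `except Exception` is skipped; process returns 42.
5. result = 42.
Result: 42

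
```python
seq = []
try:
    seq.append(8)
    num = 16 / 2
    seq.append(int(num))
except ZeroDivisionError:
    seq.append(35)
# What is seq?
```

Step-by-step execution trace:
1. try: `seq.append(8)` → seq = [8].
2. `num = 16 / 2` → num = 8.0. No exception raised.
3. `seq.append(int(num))` → seq = [8, 8].
4. `except ZeroDivisionError` is skipped (no exception was raised).
Result: [8, 8]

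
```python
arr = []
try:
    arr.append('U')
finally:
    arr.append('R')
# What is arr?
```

Step-by-step execution trace:
1. try: `arr.append('U')` → arr = ['U'].
2. The try body completes without raising.
3. finally always runs: `arr.append('R')` → arr = ['U', 'R'].
Result: ['U', 'R']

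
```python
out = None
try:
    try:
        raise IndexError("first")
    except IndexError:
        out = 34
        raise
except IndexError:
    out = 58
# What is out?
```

Step-by-step execution trace:
1. Inner try: `raise IndexError("first")` raises IndexError.
2. Inner `except IndexError` matches → out = 34.
3. bare `raise` re-raises the same IndexError.
4. Outer `except IndexError` matches → out = 58.
Result: 58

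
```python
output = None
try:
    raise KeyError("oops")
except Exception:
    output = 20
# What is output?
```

Step-by-step execution trace:
1. `raise KeyError(...)` raises KeyError.
2. `except Exception` matches (KeyError is a subclass of Exception) → output = 20.
Result: 20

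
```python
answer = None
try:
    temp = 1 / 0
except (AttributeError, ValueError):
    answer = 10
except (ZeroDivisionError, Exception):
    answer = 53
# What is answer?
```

Step-by-step execution trace:
1. `temp = 1 / 0` raises ZeroDivisionError.
2. `except (AttributeError, ValueError)` does not match ZeroDivisionError; skipped.
3. `except (ZeroDivisionError, Exception)` matches (ZeroDivisionError is in the tuple) → answer = 53.
Result: 53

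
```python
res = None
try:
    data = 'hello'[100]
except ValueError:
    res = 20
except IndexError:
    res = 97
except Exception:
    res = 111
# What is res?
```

Step-by-step execution trace:
1. `data = 'hello'[100]` raises IndexError.
2. `except ValueError` does not match IndexError; skipped.
3. `except IndexError` matches → res = 97.
4. Remaining except clauses are skipped.
Result: 97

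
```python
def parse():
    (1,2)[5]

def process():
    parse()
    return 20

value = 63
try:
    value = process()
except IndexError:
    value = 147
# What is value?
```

Step-by-step execution trace:
1. value starts at 63.
2. try: `process()` calls `parse()`.
3. `parse()` evaluates `(1,2)[5]`, which raises IndexError; it propagates through process (uncaught).
4. `return 20` in process is not reached; the assignment to value does not complete.
5. `except IndexError` matches → value = 147.
Result: 147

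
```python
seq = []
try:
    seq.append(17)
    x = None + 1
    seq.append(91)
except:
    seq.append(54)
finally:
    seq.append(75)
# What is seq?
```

Step-by-step execution trace:
1. try: `seq.append(17)` → seq = [17].
2. `x = None + 1` raises TypeError; `seq.append(91)` is not reached.
3. bare `except` matches → `seq.append(54)` → seq = [17, 54].
4. finally always runs: `seq.append(75)` → seq = [17, 54, 75].
Result: [17, 54, 75]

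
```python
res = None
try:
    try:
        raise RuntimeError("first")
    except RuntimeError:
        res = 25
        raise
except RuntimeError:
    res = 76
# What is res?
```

Step-by-step execution trace:
1. Inner try: `raise RuntimeError("first")` raises RuntimeError.
2. Inner `except RuntimeError` matches → res = 25.
3. bare `raise` re-raises the same RuntimeError.
4. Outer `except RuntimeError` matches → res = 76.
Result: 76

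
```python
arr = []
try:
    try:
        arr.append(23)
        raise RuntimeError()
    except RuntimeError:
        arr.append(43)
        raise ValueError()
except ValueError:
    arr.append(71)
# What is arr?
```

Step-by-step execution trace:
1. Inner try: `arr.append(23)` → arr = [23].
2. `raise RuntimeError()` raises RuntimeError.
3. Inner `except RuntimeError` matches → `arr.append(43)` → arr = [23, 43].
4. `raise ValueError()` raises ValueError; propagates to outer try.
5. Outer `except ValueError` matches → `arr.append(71)` → arr = [23, 43, 71].
Result: [23, 43, 71]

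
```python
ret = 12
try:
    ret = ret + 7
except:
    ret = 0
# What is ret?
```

Step-by-step execution trace:
1. ret starts at 12.
2. try: `ret = ret + 7` → ret = 19. No exception raised.
3. `except` is skipped.
Result: 19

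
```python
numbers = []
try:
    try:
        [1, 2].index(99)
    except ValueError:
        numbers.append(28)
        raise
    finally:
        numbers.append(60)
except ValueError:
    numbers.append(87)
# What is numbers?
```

Step-by-step execution trace:
1. Inner try: `[1, 2].index(99)` raises ValueError.
2. Inner `except ValueError` matches → `numbers.append(28)` → numbers = [28].
3. bare `raise` re-raises ValueError.
4. Inner `finally` runs during unwinding: `numbers.append(60)` → numbers = [28, 60].
5. Outer `except ValueError` matches → `numbers.append(87)` → numbers = [28, 60, 87].
Result: [28, 60, 87]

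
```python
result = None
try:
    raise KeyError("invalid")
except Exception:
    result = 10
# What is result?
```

Step-by-step execution trace:
1. `raise KeyError(...)` raises KeyError.
2. `except Exception` matches (KeyError is a subclass of Exception) → result = 10.
Result: 10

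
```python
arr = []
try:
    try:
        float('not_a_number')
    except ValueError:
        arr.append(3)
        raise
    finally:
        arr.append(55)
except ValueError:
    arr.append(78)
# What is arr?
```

Step-by-step execution trace:
1. Inner try: `float('not_a_number')` raises ValueError.
2. Inner `except ValueError` matches → `arr.append(3)` → arr = [3].
3. bare `raise` re-raises ValueError.
4. Inner `finally` runs during unwinding: `arr.append(55)` → arr = [3, 55].
5. Outer `except ValueError` matches → `arr.append(78)` → arr = [3, 55, 78].
Result: [3, 55, 78]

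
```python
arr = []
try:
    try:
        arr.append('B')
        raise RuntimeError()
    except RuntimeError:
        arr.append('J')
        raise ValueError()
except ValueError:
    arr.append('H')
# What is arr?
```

Step-by-step execution trace:
1. Inner try: `arr.append('B')` → arr = ['B'].
2. `raise RuntimeError()` raises RuntimeError.
3. Inner `except RuntimeError` matches → `arr.append('J')` → arr = ['B', 'J'].
4. `raise ValueError()` raises ValueError; propagates to outer try.
5. Outer `except ValueError` matches → `arr.append('H')` → arr = ['B', 'J', 'H'].
Result: ['B', 'J', 'H']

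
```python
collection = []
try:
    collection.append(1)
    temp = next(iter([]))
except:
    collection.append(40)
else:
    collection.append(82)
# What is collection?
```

Step-by-step execution trace:
1. try: `collection.append(1)` → collection = [1].
2. `temp = next(iter([]))` raises StopIteration.
3. bare `except` matches → `collection.append(40)` → collection = [1, 40].
4. `else` is skipped (an exception was raised).
Result: [1, 40]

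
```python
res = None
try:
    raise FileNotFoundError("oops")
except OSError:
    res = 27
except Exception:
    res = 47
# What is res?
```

Step-by-step execution trace:
1. `raise FileNotFoundError(...)` raises FileNotFoundError.
2. `except OSError` matches (FileNotFoundError is a subclass of OSError) → res = 27.
3. `except Exception` is not reached.
Result: 27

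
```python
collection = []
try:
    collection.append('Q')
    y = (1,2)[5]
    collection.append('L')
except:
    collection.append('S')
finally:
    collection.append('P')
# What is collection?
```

Step-by-step execution trace:
1. try: `collection.append('Q')` → collection = ['Q'].
2. `y = (1,2)[5]` raises IndexError; `collection.append('L')` is not reached.
3. bare `except` matches → `collection.append('S')` → collection = ['Q', 'S'].
4. finally always runs: `collection.append('P')` → collection = ['Q', 'S', 'P'].
Result: ['Q', 'S', 'P']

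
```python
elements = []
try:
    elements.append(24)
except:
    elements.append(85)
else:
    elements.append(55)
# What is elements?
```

Step-by-step execution trace:
1. try: `elements.append(24)` → elements = [24]. No exception raised.
2. `except` is skipped.
3. `else` runs (try completed without exception): `elements.append(55)` → elements = [24, 55].
Result: [24, 55]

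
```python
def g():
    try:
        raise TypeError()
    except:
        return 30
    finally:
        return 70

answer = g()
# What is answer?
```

Step-by-step execution trace:
1. `g()` enters try: `raise TypeError()` raises TypeError.
2. bare `except` matches → `return 30` sets pending return value 30.
3. Before returning, `finally: return 70` runs and overrides the pending return.
4. g() returns 70 → answer = 70.
Result: 70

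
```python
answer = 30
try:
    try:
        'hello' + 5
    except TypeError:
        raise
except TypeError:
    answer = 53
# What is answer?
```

Step-by-step execution trace:
1. Inner try: `'hello' + 5` raises TypeError.
2. Inner `except TypeError` matches; bare `raise` re-raises the same TypeError.
3. Outer `except TypeError` matches → answer = 53.
Result: 53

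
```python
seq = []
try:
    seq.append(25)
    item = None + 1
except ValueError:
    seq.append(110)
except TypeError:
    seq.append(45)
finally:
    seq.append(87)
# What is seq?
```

Step-by-step execution trace:
1. try: `seq.append(25)` → seq = [25].
2. `item = None + 1` raises TypeError.
3. `except ValueError` does not match TypeError; skipped.
4. `except TypeError` matches → `seq.append(45)` → seq = [25, 45].
5. finally always runs: `seq.append(87)` → seq = [25, 45, 87].
Result: [25, 45, 87]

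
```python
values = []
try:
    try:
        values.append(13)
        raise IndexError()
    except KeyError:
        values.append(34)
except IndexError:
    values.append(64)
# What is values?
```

Step-by-step execution trace:
1. Inner try: `values.append(13)` → values = [13].
2. `raise IndexError()` raises IndexError.
3. Inner `except KeyError` does not match IndexError; exception propagates to outer try.
4. Outer `except IndexError` matches → `values.append(64)` → values = [13, 64].
Result: [13, 64]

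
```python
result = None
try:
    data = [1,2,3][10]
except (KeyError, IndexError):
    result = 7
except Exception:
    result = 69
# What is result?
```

Step-by-step execution trace:
1. `data = [1,2,3][10]` raises IndexError.
2. `except (KeyError, IndexError)` matches (IndexError is in the tuple) → result = 7.
3. `except Exception` is not reached.
Result: 7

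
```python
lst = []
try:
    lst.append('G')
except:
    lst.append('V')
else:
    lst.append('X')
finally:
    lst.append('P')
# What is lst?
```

Step-by-step execution trace:
1. try: `lst.append('G')` → lst = ['G']. No exception raised.
2. `except` is skipped.
3. `else` runs: `lst.append('X')` → lst = ['G', 'X'].
4. `finally` always runs: `lst.append('P')` → lst = ['G', 'X', 'P'].
Result: ['G', 'X', 'P']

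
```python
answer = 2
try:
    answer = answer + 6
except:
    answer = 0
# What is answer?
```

Step-by-step execution trace:
1. answer starts at 2.
2. try: `answer = answer + 6` → answer = 8. No exception raised.
3. `except` is skipped.
Result: 8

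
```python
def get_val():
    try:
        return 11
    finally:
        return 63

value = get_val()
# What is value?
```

Step-by-step execution trace:
1. `get_val()` enters try: `return 11` sets pending return value 11.
2. Before returning, `finally: return 63` runs and overrides the pending return.
3. get_val() returns 63 → value = 63.
Result: 63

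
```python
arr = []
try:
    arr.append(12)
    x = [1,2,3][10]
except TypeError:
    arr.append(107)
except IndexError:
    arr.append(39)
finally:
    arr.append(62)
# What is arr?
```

Step-by-step execution trace:
1. try: `arr.append(12)` → arr = [12].
2. `x = [1,2,3][10]` raises IndexError.
3. `except TypeError` does not match IndexError; skipped.
4. `except IndexError` matches → `arr.append(39)` → arr = [12, 39].
5. finally always runs: `arr.append(62)` → arr = [12, 39, 62].
Result: [12, 39, 62]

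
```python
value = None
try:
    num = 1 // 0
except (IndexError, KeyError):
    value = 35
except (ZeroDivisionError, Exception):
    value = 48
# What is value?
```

Step-by-step execution trace:
1. `num = 1 // 0` raises ZeroDivisionError.
2. `except (IndexError, KeyError)` does not match ZeroDivisionError; skipped.
3. `except (ZeroDivisionError, Exception)` matches (ZeroDivisionError is in the tuple) → value = 48.
Result: 48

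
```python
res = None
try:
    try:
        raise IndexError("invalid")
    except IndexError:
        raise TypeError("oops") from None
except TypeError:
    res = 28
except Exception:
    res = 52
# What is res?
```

Step-by-step execution trace:
1. Inner try raises IndexError; inner `except IndexError` catches it.
2. `raise TypeError(...) from None` raises TypeError (from None suppresses __context__, but the active exception is still TypeError).
3. Outer `except TypeError` matches → res = 28.
4. `except Exception` is not reached.
Result: 28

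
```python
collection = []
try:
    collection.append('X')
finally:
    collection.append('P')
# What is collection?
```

Step-by-step execution trace:
1. try: `collection.append('X')` → collection = ['X'].
2. The try body completes without raising.
3. finally always runs: `collection.append('P')` → collection = ['X', 'P'].
Result: ['X', 'P']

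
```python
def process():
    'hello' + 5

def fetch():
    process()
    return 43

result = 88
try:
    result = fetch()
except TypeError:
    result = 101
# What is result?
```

Step-by-step execution trace:
1. result starts at 88.
2. try: `fetch()` calls `process()`.
3. `process()` evaluates `'hello' + 5`, which raises TypeError; it propagates through fetch (uncaught).
4. `return 43` in fetch is not reached; the assignment to result does not complete.
5. `except TypeError` matches → result = 101.
Result: 101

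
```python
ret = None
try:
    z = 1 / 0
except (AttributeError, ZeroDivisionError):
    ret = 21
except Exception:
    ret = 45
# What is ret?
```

Step-by-step execution trace:
1. `z = 1 / 0` raises ZeroDivisionError.
2. `except (AttributeError, ZeroDivisionError)` matches (ZeroDivisionError is in the tuple) → ret = 21.
3. `except Exception` is not reached.
Result: 21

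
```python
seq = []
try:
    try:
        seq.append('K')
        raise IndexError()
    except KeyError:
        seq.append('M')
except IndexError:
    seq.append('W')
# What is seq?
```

Step-by-step execution trace:
1. Inner try: `seq.append('K')` → seq = ['K'].
2. `raise IndexError()` raises IndexError.
3. Inner `except KeyError` does not match IndexError; exception propagates to outer try.
4. Outer `except IndexError` matches → `seq.append('W')` → seq = ['K', 'W'].
Result: ['K', 'W']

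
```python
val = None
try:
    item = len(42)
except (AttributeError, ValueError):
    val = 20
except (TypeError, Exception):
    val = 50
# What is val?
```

Step-by-step execution trace:
1. `item = len(42)` raises TypeError.
2. `except (AttributeError, ValueError)` does not match TypeError; skipped.
3. `except (TypeError, Exception)` matches (TypeError is in the tuple) → val = 50.
Result: 50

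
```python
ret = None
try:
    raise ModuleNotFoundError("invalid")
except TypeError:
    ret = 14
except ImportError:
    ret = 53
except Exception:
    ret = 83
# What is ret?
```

Step-by-step execution trace:
1. `raise ModuleNotFoundError(...)` raises ModuleNotFoundError.
2. `except TypeError` does not match (ModuleNotFoundError is not a subclass of TypeError); skipped.
3. `except ImportError` matches (ModuleNotFoundError is a subclass of ImportError) → ret = 53.
4. `except Exception` is not reached.
Result: 53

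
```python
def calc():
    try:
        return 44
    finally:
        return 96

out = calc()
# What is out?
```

Step-by-step execution trace:
1. `calc()` enters try: `return 44` sets pending return value 44.
2. Before returning, `finally: return 96` runs and overrides the pending return.
3. calc() returns 96 → out = 96.
Result: 96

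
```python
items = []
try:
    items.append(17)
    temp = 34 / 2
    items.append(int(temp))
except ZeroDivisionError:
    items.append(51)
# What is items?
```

Step-by-step execution trace:
1. try: `items.append(17)` → items = [17].
2. `temp = 34 / 2` → temp = 17.0. No exception raised.
3. `items.append(int(temp))` → items = [17, 17].
4. `except ZeroDivisionError` is skipped (no exception was raised).
Result: [17, 17]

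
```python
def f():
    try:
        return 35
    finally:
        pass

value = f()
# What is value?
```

Step-by-step execution trace:
1. `f()` enters try: `return 35` sets pending return value 35.
2. Before returning, `finally: pass` runs (no effect).
3. f() returns 35 → value = 35.
Result: 35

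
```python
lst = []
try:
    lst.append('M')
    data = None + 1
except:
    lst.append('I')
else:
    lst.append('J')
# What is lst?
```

Step-by-step execution trace:
1. try: `lst.append('M')` → lst = ['M'].
2. `data = None + 1` raises TypeError.
3. bare `except` matches → `lst.append('I')` → lst = ['M', 'I'].
4. `else` is skipped (an exception was raised).
Result: ['M', 'I']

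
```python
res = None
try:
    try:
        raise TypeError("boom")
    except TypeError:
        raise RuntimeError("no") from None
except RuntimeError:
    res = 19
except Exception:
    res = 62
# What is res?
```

Step-by-step execution trace:
1. Inner try raises TypeError; inner `except TypeError` catches it.
2. `raise RuntimeError(...) from None` raises RuntimeError (from None suppresses __context__, but the active exception is still RuntimeError).
3. Outer `except RuntimeError` matches → res = 19.
4. `except Exception` is not reached.
Result: 19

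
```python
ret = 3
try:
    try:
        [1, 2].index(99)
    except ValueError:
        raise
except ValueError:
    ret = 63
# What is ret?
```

Step-by-step execution trace:
1. Inner try: `[1, 2].index(99)` raises ValueError.
2. Inner `except ValueError` matches; bare `raise` re-raises the same ValueError.
3. Outer `except ValueError` matches → ret = 63.
Result: 63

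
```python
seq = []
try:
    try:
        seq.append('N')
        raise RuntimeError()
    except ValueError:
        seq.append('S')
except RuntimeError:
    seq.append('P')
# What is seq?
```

Step-by-step execution trace:
1. Inner try: `seq.append('N')` → seq = ['N'].
2. `raise RuntimeError()` raises RuntimeError.
3. Inner `except ValueError` does not match RuntimeError; exception propagates to outer try.
4. Outer `except RuntimeError` matches → `seq.append('P')` → seq = ['N', 'P'].
Result: ['N', 'P']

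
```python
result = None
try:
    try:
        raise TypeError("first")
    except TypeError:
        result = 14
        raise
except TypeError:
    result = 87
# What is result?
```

Step-by-step execution trace:
1. Inner try: `raise TypeError("first")` raises TypeError.
2. Inner `except TypeError` matches → result = 14.
3. bare `raise` re-raises the same TypeError.
4. Outer `except TypeError` matches → result = 87.
Result: 87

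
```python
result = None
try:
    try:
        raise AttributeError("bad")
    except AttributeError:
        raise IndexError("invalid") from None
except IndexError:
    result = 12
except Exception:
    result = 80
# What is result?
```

Step-by-step execution trace:
1. Inner try raises AttributeError; inner `except AttributeError` catches it.
2. `raise IndexError(...) from None` raises IndexError (from None suppresses __context__, but the active exception is still IndexError).
3. Outer `except IndexError` matches → result = 12.
4. `except Exception` is not reached.
Result: 12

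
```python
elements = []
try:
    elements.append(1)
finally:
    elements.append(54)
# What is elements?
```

Step-by-step execution trace:
1. try: `elements.append(1)` → elements = [1].
2. The try body completes without raising.
3. finally always runs: `elements.append(54)` → elements = [1, 54].
Result: [1, 54]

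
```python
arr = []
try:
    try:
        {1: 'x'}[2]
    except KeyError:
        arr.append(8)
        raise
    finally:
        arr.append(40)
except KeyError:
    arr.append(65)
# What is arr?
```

Step-by-step execution trace:
1. Inner try: `{1: 'x'}[2]` raises KeyError.
2. Inner `except KeyError` matches → `arr.append(8)` → arr = [8].
3. bare `raise` re-raises KeyError.
4. Inner `finally` runs during unwinding: `arr.append(40)` → arr = [8, 40].
5. Outer `except KeyError` matches → `arr.append(65)` → arr = [8, 40, 65].
Result: [8, 40, 65]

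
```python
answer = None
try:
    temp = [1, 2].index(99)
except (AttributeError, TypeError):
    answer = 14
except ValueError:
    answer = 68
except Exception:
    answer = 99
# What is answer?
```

Step-by-step execution trace:
1. `temp = [1, 2].index(99)` raises ValueError.
2. `except (AttributeError, TypeError)` does not match ValueError; skipped.
3. `except ValueError` matches (exact type match) → answer = 68.
4. `except Exception` is not reached.
Result: 68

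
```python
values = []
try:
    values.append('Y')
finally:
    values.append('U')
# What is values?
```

Step-by-step execution trace:
1. try: `values.append('Y')` → values = ['Y'].
2. The try body completes without raising.
3. finally always runs: `values.append('U')` → values = ['Y', 'U'].
Result: ['Y', 'U']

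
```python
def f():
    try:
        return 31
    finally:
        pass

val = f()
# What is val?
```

Step-by-step execution trace:
1. `f()` enters try: `return 31` sets pending return value 31.
2. Before returning, `finally: pass` runs (no effect).
3. f() returns 31 → val = 31.
Result: 31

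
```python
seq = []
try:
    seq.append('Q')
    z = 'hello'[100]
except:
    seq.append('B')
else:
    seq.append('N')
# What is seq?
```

Step-by-step execution trace:
1. try: `seq.append('Q')` → seq = ['Q'].
2. `z = 'hello'[100]` raises IndexError.
3. bare `except` matches → `seq.append('B')` → seq = ['Q', 'B'].
4. `else` is skipped (an exception was raised).
Result: ['Q', 'B']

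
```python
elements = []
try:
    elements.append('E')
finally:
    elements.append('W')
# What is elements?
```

Step-by-step execution trace:
1. try: `elements.append('E')` → elements = ['E'].
2. The try body completes without raising.
3. finally always runs: `elements.append('W')` → elements = ['E', 'W'].
Result: ['E', 'W']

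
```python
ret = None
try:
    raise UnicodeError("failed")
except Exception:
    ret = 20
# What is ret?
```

Step-by-step execution trace:
1. `raise UnicodeError(...)` raises UnicodeError.
2. `except Exception` matches (UnicodeError is a subclass of Exception) → ret = 20.
Result: 20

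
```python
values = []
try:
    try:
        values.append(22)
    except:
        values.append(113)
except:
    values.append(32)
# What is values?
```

Step-by-step execution trace:
1. Inner try: `values.append(22)` → values = [22]. No exception raised.
2. Inner `except` is skipped.
3. Inner try completes normally; outer `except` is skipped.
Result: [22]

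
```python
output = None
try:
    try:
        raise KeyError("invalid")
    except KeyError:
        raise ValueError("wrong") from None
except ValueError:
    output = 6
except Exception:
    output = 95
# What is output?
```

Step-by-step execution trace:
1. Inner try raises KeyError; inner `except KeyError` catches it.
2. `raise ValueError(...) from None` raises ValueError (from None suppresses __context__, but the active exception is still ValueError).
3. Outer `except ValueError` matches → output = 6.
4. `except Exception` is not reached.
Result: 6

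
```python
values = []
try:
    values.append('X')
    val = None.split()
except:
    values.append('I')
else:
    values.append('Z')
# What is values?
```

Step-by-step execution trace:
1. try: `values.append('X')` → values = ['X'].
2. `val = None.split()` raises AttributeError.
3. bare `except` matches → `values.append('I')` → values = ['X', 'I'].
4. `else` is skipped (an exception was raised).
Result: ['X', 'I']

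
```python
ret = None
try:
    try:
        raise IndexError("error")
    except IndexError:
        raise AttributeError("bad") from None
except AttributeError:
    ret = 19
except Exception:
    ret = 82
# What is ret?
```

Step-by-step execution trace:
1. Inner try raises IndexError; inner `except IndexError` catches it.
2. `raise AttributeError(...) from None` raises AttributeError (from None suppresses __context__, but the active exception is still AttributeError).
3. Outer `except AttributeError` matches → ret = 19.
4. `except Exception` is not reached.
Result: 19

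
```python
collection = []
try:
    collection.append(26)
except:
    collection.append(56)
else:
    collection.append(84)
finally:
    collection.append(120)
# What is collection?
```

Step-by-step execution trace:
1. try: `collection.append(26)` → collection = [26]. No exception raised.
2. `except` is skipped.
3. `else` runs: `collection.append(84)` → collection = [26, 84].
4. `finally` always runs: `collection.append(120)` → collection = [26, 84, 120].
Result: [26, 84, 120]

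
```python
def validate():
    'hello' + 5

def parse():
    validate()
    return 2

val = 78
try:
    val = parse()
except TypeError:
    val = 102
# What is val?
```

Step-by-step execution trace:
1. val starts at 78.
2. try: `parse()` calls `validate()`.
3. `validate()` evaluates `'hello' + 5`, which raises TypeError; it propagates through parse (uncaught).
4. `return 2` in parse is not reached; the assignment to val does not complete.
5. `except TypeError` matches → val = 102.
Result: 102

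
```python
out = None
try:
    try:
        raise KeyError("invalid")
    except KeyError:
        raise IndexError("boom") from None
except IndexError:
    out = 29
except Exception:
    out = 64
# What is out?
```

Step-by-step execution trace:
1. Inner try raises KeyError; inner `except KeyError` catches it.
2. `raise IndexError(...) from None` raises IndexError (from None suppresses __context__, but the active exception is still IndexError).
3. Outer `except IndexError` matches → out = 29.
4. `except Exception` is not reached.
Result: 29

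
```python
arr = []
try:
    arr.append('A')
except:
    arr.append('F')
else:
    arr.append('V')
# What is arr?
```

Step-by-step execution trace:
1. try: `arr.append('A')` → arr = ['A']. No exception raised.
2. `except` is skipped.
3. `else` runs (try completed without exception): `arr.append('V')` → arr = ['A', 'V'].
Result: ['A', 'V']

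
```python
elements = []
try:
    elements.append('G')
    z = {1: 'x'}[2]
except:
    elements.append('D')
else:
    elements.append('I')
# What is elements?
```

Step-by-step execution trace:
1. try: `elements.append('G')` → elements = ['G'].
2. `z = {1: 'x'}[2]` raises KeyError.
3. bare `except` matches → `elements.append('D')` → elements = ['G', 'D'].
4. `else` is skipped (an exception was raised).
Result: ['G', 'D']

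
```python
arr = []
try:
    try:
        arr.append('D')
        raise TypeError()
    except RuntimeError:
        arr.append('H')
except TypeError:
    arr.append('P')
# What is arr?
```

Step-by-step execution trace:
1. Inner try: `arr.append('D')` → arr = ['D'].
2. `raise TypeError()` raises TypeError.
3. Inner `except RuntimeError` does not match TypeError; exception propagates to outer try.
4. Outer `except TypeError` matches → `arr.append('P')` → arr = ['D', 'P'].
Result: ['D', 'P']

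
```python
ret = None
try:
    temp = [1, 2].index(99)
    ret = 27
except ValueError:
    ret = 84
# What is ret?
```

Step-by-step execution trace:
1. `temp = [1, 2].index(99)` raises ValueError.
2. `ret = 27` is not reached.
3. `except ValueError` matches → ret = 84.
Result: 84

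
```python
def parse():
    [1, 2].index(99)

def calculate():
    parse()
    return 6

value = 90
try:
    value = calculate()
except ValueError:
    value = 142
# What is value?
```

Step-by-step execution trace:
1. value starts at 90.
2. try: `calculate()` calls `parse()`.
3. `parse()` evaluates `[1, 2].index(99)`, which raises ValueError; it propagates through calculate (uncaught).
4. `return 6` in calculate is not reached; the assignment to value does not complete.
5. `except ValueError` matches → value = 142.
Result: 142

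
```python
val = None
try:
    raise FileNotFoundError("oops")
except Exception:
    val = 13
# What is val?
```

Step-by-step execution trace:
1. `raise FileNotFoundError(...)` raises FileNotFoundError.
2. `except Exception` matches (FileNotFoundError is a subclass of Exception) → val = 13.
Result: 13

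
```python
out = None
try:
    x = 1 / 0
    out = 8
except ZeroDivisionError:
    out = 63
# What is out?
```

Step-by-step execution trace:
1. `x = 1 / 0` raises ZeroDivisionError.
2. `out = 8` is not reached.
3. `except ZeroDivisionError` matches → out = 63.
Result: 63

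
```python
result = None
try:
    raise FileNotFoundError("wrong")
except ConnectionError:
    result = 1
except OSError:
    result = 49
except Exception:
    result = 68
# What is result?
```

Step-by-step execution trace:
1. `raise FileNotFoundError(...)` raises FileNotFoundError.
2. `except ConnectionError` does not match (FileNotFoundError is not a subclass of ConnectionError); skipped.
3. `except OSError` matches (FileNotFoundError is a subclass of OSError) → result = 49.
4. `except Exception` is not reached.
Result: 49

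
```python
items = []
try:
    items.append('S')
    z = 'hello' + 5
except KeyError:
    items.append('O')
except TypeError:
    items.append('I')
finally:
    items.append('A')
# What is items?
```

Step-by-step execution trace:
1. try: `items.append('S')` → items = ['S'].
2. `z = 'hello' + 5` raises TypeError.
3. `except KeyError` does not match TypeError; skipped.
4. `except TypeError` matches → `items.append('I')` → items = ['S', 'I'].
5. finally always runs: `items.append('A')` → items = ['S', 'I', 'A'].
Result: ['S', 'I', 'A']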